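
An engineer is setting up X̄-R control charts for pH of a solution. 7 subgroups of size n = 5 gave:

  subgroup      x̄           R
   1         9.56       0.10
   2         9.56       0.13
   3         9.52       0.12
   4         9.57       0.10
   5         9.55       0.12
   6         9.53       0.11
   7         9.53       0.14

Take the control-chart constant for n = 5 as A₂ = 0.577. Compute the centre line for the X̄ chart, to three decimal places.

9.546

X̄̄ = (9.56 + 9.56 + 9.52 + 9.57 + 9.55 + 9.53 + 9.53) / 7 = 66.8200 / 7 = 9.5457
CL = X̄̄ = 9.5457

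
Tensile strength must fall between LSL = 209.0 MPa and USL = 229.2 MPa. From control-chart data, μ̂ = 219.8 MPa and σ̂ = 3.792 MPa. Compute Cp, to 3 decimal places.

Cp = (USL − LSL) / (6σ̂) = (229.2 − 209.0) / (6 × 3.792) = 20.2000 / 22.7520 = 0.8878

0.888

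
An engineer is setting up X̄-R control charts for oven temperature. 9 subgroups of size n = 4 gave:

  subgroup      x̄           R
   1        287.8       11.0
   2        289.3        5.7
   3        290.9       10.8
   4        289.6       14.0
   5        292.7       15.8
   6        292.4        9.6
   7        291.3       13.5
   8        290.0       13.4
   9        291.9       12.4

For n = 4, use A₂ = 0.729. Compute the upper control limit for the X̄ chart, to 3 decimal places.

X̄̄ = (287.8 + 289.3 + 290.9 + 289.6 + 292.7 + 292.4 + 291.3 + 290.0 + 291.9) / 9 = 2615.9000 / 9 = 290.6556
R̄ = (11.0 + 5.7 + 10.8 + 14.0 + 15.8 + 9.6 + 13.5 + 13.4 + 12.4) / 9 = 106.2000 / 9 = 11.8000
UCL = X̄̄ + A₂·R̄ = 290.6556 + 0.729 × 11.8000 = 299.2578

299.258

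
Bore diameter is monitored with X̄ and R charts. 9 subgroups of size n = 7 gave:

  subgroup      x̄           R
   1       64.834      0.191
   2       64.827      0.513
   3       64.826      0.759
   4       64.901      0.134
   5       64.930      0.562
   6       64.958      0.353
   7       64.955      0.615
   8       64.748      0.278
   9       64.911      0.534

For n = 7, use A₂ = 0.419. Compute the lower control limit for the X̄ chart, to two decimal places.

X̄̄ = (64.834 + 64.827 + 64.826 + 64.901 + 64.930 + 64.958 + 64.955 + 64.748 + 64.911) / 9 = 583.8900 / 9 = 64.8767
R̄ = (0.191 + 0.513 + 0.759 + 0.134 + 0.562 + 0.353 + 0.615 + 0.278 + 0.534) / 9 = 3.9390 / 9 = 0.4377
LCL = X̄̄ − A₂·R̄ = 64.8767 − 0.419 × 0.4377 = 64.6933

64.69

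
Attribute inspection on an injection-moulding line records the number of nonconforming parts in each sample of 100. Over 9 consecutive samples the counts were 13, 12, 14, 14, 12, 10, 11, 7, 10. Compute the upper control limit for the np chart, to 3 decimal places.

p̄ = Σdᵢ / (k·n) = 103 / (9 × 100) = 0.11444
UCL = np̄ + 3·√(np̄(1−p̄)) = 11.4444 + 3 × √(11.4444×0.88556) = 11.4444 + 3 × 3.1835 = 20.9950

20.995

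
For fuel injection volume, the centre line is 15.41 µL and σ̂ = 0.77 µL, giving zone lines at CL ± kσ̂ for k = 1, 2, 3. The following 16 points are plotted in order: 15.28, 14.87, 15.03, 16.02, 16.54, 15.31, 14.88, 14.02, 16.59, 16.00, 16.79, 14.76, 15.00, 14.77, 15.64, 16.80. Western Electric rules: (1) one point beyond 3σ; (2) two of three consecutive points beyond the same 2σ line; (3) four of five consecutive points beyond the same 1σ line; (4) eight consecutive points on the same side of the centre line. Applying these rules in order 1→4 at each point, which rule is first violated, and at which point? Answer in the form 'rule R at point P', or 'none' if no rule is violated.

none

Zone of each point (C = within 1σ̂, B = 1σ̂–2σ̂, A = 2σ̂–3σ̂, * = beyond 3σ̂; sign = side of CL): 1:-C, 2:-C, 3:-C, 4:+C, 5:+B, 6:-C, 7:-C, 8:-B, 9:+B, 10:+C, 11:+B, 12:-C, 13:-C, 14:-C, 15:+C, 16:+B
No rule fires across all 16 points.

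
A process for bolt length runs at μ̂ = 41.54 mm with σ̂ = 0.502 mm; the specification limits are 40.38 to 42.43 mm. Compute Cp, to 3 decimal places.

Cp = (USL − LSL) / (6σ̂) = (42.43 − 40.38) / (6 × 0.502) = 2.0500 / 3.0120 = 0.6806

0.681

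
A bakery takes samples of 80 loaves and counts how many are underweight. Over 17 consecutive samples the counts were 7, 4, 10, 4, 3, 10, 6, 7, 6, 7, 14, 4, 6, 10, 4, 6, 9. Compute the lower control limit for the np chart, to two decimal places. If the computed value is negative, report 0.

p̄ = Σdᵢ / (k·n) = 117 / (17 × 80) = 0.08603
LCL = np̄ − 3·√(np̄(1−p̄)) = 6.8824 − 3 × 2.5080 = -0.6418 → 0 (negative, so LCL = 0)

0.00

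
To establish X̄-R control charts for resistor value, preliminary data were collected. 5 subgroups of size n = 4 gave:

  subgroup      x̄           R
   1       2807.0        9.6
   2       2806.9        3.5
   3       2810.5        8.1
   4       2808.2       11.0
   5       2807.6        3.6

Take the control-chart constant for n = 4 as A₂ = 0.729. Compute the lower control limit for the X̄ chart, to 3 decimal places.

2802.820

X̄̄ = (2807.0 + 2806.9 + 2810.5 + 2808.2 + 2807.6) / 5 = 14040.2000 / 5 = 2808.0400
R̄ = (9.6 + 3.5 + 8.1 + 11.0 + 3.6) / 5 = 35.8000 / 5 = 7.1600
LCL = X̄̄ − A₂·R̄ = 2808.0400 − 0.729 × 7.1600 = 2802.8204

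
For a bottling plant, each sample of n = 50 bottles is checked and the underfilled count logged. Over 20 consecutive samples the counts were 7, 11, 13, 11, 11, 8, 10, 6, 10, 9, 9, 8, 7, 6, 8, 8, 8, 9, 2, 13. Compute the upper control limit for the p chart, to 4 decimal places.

0.3348

p̄ = Σdᵢ / (k·n) = 174 / (20 × 50) = 0.17400
UCL = p̄ + 3·√(p̄(1−p̄)/n) = 0.17400 + 3 × √(0.17400×0.82600/50) = 0.17400 + 3 × 0.05361 = 0.33484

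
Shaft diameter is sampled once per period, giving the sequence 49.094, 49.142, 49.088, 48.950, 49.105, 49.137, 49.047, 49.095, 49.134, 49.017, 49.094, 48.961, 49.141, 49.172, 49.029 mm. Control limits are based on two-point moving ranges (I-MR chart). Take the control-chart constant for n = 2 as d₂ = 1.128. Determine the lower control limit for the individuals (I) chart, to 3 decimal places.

X̄ = (49.094 + 49.142 + 49.088 + 48.950 + 49.105 + 49.137 + 49.047 + 49.095 + 49.134 + 49.017 + 49.094 + 48.961 + 49.141 + 49.172 + 49.029) / 15 = 49.0804
Moving ranges: 0.048, 0.054, 0.138, 0.155, 0.032, 0.090, 0.048, 0.039, 0.117, 0.077, 0.133, 0.180, 0.031, 0.143; M̄R̄ = 1.2850 / 14 = 0.0918
LCL = X̄ − 3·M̄R̄/d₂ = 49.0804 − 3 × 0.0918 / 1.128 = 48.8363

48.836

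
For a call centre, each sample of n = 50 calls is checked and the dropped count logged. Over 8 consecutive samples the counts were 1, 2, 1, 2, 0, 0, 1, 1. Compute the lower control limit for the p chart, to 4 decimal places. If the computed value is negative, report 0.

p̄ = Σdᵢ / (k·n) = 8 / (8 × 50) = 0.02000
LCL = p̄ − 3·√(p̄(1−p̄)/n) = 0.02000 − 3 × 0.01980 = -0.03940 → 0 (negative, so LCL = 0)

0.0000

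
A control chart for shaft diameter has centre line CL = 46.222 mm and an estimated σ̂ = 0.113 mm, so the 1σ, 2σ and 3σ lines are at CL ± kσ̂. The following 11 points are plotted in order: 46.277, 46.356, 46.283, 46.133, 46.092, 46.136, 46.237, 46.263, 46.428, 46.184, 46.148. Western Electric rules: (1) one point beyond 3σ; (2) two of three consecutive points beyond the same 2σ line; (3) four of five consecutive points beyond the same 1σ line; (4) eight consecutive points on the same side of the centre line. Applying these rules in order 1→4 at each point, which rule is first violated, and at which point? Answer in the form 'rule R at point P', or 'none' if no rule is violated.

none

Zone of each point (C = within 1σ̂, B = 1σ̂–2σ̂, A = 2σ̂–3σ̂, * = beyond 3σ̂; sign = side of CL): 1:+C, 2:+B, 3:+C, 4:-C, 5:-B, 6:-C, 7:+C, 8:+C, 9:+B, 10:-C, 11:-C
No rule fires across all 11 points.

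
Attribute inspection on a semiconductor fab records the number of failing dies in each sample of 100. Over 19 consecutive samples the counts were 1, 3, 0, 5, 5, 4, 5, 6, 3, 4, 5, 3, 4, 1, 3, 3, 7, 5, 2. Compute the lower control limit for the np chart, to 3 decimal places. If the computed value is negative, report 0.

p̄ = Σdᵢ / (k·n) = 69 / (19 × 100) = 0.03632
LCL = np̄ − 3·√(np̄(1−p̄)) = 3.6316 − 3 × 1.8707 = -1.9807 → 0 (negative, so LCL = 0)

0.000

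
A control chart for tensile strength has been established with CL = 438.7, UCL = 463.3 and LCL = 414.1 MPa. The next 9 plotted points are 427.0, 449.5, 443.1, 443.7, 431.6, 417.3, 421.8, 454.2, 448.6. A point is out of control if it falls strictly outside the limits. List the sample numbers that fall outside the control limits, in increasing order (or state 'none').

All 9 points lie within [414.1, 463.3].

none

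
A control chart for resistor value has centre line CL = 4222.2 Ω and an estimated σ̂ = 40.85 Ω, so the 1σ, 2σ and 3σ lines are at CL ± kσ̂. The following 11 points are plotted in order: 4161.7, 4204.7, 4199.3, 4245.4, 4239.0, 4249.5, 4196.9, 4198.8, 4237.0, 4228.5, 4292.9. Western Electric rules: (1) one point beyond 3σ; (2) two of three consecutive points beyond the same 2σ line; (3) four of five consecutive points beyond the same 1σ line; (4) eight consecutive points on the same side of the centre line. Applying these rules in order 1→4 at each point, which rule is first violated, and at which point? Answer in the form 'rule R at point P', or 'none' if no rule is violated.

Zone of each point (C = within 1σ̂, B = 1σ̂–2σ̂, A = 2σ̂–3σ̂, * = beyond 3σ̂; sign = side of CL): 1:-B, 2:-C, 3:-C, 4:+C, 5:+C, 6:+C, 7:-C, 8:-C, 9:+C, 10:+C, 11:+B
No rule fires across all 11 points.

none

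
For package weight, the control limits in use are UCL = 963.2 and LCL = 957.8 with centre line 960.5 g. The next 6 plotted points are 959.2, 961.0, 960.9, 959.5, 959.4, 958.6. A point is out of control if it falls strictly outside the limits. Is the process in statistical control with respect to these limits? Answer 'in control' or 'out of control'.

All 6 points lie within [957.8, 963.2].

in control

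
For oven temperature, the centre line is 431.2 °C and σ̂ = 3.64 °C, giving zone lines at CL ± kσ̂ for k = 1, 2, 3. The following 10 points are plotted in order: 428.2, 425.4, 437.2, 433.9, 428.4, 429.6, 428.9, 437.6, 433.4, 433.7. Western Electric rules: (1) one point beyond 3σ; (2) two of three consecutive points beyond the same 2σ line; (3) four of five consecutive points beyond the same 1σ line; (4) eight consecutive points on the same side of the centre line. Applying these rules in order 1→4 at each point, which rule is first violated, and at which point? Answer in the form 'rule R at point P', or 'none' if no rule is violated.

none

Zone of each point (C = within 1σ̂, B = 1σ̂–2σ̂, A = 2σ̂–3σ̂, * = beyond 3σ̂; sign = side of CL): 1:-C, 2:-B, 3:+B, 4:+C, 5:-C, 6:-C, 7:-C, 8:+B, 9:+C, 10:+C
No rule fires across all 10 points.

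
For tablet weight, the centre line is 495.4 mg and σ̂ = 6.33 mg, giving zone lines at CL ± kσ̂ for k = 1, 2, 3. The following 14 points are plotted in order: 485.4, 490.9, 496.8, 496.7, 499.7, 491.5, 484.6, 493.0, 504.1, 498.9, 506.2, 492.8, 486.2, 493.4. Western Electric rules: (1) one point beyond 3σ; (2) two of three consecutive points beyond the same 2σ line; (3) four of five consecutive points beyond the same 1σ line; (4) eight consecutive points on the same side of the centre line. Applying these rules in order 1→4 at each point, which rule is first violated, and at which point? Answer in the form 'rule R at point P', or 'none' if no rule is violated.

none

Zone of each point (C = within 1σ̂, B = 1σ̂–2σ̂, A = 2σ̂–3σ̂, * = beyond 3σ̂; sign = side of CL): 1:-B, 2:-C, 3:+C, 4:+C, 5:+C, 6:-C, 7:-B, 8:-C, 9:+B, 10:+C, 11:+B, 12:-C, 13:-B, 14:-C
No rule fires across all 14 points.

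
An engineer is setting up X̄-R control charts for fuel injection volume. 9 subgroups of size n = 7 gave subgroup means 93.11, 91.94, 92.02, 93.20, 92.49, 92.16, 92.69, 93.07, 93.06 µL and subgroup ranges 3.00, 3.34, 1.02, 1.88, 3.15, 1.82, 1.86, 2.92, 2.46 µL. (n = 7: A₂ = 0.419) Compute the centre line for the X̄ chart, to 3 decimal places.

X̄̄ = (93.11 + 91.94 + 92.02 + 93.20 + 92.49 + 92.16 + 92.69 + 93.07 + 93.06) / 9 = 833.7400 / 9 = 92.6378
CL = X̄̄ = 92.6378

92.638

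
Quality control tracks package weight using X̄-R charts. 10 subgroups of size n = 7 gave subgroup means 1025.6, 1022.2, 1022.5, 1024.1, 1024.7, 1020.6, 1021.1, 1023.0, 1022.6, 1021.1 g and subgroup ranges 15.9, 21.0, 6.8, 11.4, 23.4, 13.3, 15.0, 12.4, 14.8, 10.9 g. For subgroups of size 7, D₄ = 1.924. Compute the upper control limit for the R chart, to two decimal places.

27.88

R̄ = (15.9 + 21.0 + 6.8 + 11.4 + 23.4 + 13.3 + 15.0 + 12.4 + 14.8 + 10.9) / 10 = 144.9000 / 10 = 14.4900
UCL_R = D₄·R̄ = 1.924 × 14.4900 = 27.8788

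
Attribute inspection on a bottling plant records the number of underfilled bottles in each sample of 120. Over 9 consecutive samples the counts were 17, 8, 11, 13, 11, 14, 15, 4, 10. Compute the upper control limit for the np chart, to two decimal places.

21.10

p̄ = Σdᵢ / (k·n) = 103 / (9 × 120) = 0.09537
UCL = np̄ + 3·√(np̄(1−p̄)) = 11.4444 + 3 × √(11.4444×0.90463) = 11.4444 + 3 × 3.2176 = 21.0973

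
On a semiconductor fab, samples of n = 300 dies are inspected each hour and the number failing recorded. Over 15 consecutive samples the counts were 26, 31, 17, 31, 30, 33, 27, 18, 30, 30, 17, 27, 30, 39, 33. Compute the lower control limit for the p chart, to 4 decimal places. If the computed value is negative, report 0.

0.0428

p̄ = Σdᵢ / (k·n) = 419 / (15 × 300) = 0.09311
LCL = p̄ − 3·√(p̄(1−p̄)/n) = 0.09311 − 3 × 0.01678 = 0.04278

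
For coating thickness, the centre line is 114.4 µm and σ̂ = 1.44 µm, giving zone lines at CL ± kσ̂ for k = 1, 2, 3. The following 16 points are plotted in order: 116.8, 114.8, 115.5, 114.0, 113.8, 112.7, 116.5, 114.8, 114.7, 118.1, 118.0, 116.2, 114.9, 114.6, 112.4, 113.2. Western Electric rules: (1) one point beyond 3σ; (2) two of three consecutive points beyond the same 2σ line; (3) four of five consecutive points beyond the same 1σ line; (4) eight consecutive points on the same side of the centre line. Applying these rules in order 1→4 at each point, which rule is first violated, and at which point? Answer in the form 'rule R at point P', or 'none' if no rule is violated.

rule 2 at point 11

Zone of each point (C = within 1σ̂, B = 1σ̂–2σ̂, A = 2σ̂–3σ̂, * = beyond 3σ̂; sign = side of CL): 1:+B, 2:+C, 3:+C, 4:-C, 5:-C, 6:-B, 7:+B, 8:+C, 9:+C, 10:+A, 11:+A, 12:+B, 13:+C, 14:+C, 15:-B, 16:-C
Rule 2 (two of three consecutive points beyond the same 2σ limit) is satisfied at point 11.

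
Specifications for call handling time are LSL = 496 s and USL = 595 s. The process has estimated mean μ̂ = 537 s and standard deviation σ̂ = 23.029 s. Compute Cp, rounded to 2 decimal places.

0.72

Cp = (USL − LSL) / (6σ̂) = (595 − 496) / (6 × 23.029) = 99.0000 / 138.1740 = 0.7165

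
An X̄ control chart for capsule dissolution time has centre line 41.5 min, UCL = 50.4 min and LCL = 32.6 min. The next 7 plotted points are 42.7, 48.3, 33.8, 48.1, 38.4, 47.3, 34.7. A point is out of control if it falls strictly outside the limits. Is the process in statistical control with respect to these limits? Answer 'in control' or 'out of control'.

in control

All 7 points lie within [32.6, 50.4].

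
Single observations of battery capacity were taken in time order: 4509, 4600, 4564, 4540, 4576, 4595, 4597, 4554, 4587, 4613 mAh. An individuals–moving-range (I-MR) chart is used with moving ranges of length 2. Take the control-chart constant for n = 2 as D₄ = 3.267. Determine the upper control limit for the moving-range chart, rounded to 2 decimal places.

112.53

Moving ranges: 91, 36, 24, 36, 19, 2, 43, 33, 26; M̄R̄ = 310.0000 / 9 = 34.4444
UCL_MR = D₄·M̄R̄ = 3.267 × 34.4444 = 112.5300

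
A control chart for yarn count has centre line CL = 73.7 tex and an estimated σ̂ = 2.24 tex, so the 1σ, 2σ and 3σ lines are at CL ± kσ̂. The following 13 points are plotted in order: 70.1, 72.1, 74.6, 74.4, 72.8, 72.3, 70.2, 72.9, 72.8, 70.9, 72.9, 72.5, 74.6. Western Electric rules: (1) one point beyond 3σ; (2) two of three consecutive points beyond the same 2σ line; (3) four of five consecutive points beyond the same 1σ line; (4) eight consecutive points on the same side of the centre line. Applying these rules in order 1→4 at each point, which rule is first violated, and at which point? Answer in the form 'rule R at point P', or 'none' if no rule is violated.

rule 4 at point 12

Zone of each point (C = within 1σ̂, B = 1σ̂–2σ̂, A = 2σ̂–3σ̂, * = beyond 3σ̂; sign = side of CL): 1:-B, 2:-C, 3:+C, 4:+C, 5:-C, 6:-C, 7:-B, 8:-C, 9:-C, 10:-B, 11:-C, 12:-C, 13:+C
Rule 4 (eight consecutive points on the same side of the centre line) is satisfied at point 12.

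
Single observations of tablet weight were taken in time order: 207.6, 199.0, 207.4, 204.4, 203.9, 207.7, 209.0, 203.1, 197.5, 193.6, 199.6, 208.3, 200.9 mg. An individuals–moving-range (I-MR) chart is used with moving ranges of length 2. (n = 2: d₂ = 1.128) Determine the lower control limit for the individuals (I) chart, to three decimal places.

X̄ = (207.6 + 199.0 + 207.4 + 204.4 + 203.9 + 207.7 + 209.0 + 203.1 + 197.5 + 193.6 + 199.6 + 208.3 + 200.9) / 13 = 203.2308
Moving ranges: 8.6, 8.4, 3.0, 0.5, 3.8, 1.3, 5.9, 5.6, 3.9, 6.0, 8.7, 7.4; M̄R̄ = 63.1000 / 12 = 5.2583
LCL = X̄ − 3·M̄R̄/d₂ = 203.2308 − 3 × 5.2583 / 1.128 = 189.2458

189.246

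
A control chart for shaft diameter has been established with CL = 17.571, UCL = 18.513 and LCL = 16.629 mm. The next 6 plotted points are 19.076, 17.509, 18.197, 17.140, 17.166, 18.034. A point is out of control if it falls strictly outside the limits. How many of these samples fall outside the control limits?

1

Compare each point to [16.629, 18.513]: sample 1 = 19.076 > UCL.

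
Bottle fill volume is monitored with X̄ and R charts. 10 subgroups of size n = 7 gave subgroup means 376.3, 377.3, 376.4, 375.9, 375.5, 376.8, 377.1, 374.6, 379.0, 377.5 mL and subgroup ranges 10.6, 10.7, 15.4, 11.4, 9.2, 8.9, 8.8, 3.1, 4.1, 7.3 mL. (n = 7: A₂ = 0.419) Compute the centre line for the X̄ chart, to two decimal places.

376.64

X̄̄ = (376.3 + 377.3 + 376.4 + 375.9 + 375.5 + 376.8 + 377.1 + 374.6 + 379.0 + 377.5) / 10 = 3766.4000 / 10 = 376.6400
CL = X̄̄ = 376.6400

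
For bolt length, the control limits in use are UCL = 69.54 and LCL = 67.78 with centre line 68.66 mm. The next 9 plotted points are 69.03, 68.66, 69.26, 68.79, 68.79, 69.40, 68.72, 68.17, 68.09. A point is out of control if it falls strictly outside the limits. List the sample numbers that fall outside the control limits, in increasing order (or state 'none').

All 9 points lie within [67.78, 69.54].

none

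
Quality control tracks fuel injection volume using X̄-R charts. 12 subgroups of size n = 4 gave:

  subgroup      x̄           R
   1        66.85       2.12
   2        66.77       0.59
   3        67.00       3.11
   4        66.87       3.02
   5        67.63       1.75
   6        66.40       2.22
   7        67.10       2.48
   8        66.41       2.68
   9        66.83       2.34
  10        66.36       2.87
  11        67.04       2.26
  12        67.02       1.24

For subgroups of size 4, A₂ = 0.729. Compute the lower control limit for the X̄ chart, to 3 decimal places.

X̄̄ = (66.85 + 66.77 + 67.00 + 66.87 + 67.63 + 66.40 + 67.10 + 66.41 + 66.83 + 66.36 + 67.04 + 67.02) / 12 = 802.2800 / 12 = 66.8567
R̄ = (2.12 + 0.59 + 3.11 + 3.02 + 1.75 + 2.22 + 2.48 + 2.68 + 2.34 + 2.87 + 2.26 + 1.24) / 12 = 26.6800 / 12 = 2.2233
LCL = X̄̄ − A₂·R̄ = 66.8567 − 0.729 × 2.2233 = 65.2359

65.236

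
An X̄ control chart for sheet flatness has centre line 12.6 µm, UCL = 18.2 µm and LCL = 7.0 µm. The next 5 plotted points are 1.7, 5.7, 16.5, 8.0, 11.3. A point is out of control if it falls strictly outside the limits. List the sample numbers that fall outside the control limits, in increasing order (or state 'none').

1, 2

Compare each point to [7.0, 18.2]: sample 1 = 1.7 < LCL; sample 2 = 5.7 < LCL.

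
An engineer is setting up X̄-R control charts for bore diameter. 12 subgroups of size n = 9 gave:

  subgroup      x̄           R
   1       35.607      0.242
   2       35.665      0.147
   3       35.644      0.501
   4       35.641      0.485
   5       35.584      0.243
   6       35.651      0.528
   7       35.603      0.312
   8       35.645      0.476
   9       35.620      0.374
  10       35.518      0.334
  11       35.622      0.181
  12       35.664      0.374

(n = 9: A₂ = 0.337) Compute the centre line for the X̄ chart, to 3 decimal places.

35.622

X̄̄ = (35.607 + 35.665 + 35.644 + 35.641 + 35.584 + 35.651 + 35.603 + 35.645 + 35.620 + 35.518 + 35.622 + 35.664) / 12 = 427.4640 / 12 = 35.6220
CL = X̄̄ = 35.6220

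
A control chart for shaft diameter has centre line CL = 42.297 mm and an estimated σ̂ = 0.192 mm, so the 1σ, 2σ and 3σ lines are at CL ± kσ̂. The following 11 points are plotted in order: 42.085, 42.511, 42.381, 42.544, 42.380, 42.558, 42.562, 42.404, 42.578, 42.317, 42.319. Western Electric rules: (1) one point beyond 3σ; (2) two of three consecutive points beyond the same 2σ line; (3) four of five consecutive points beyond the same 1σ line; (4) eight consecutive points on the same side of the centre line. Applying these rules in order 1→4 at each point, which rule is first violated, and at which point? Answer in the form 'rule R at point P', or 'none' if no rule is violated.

rule 4 at point 9

Zone of each point (C = within 1σ̂, B = 1σ̂–2σ̂, A = 2σ̂–3σ̂, * = beyond 3σ̂; sign = side of CL): 1:-B, 2:+B, 3:+C, 4:+B, 5:+C, 6:+B, 7:+B, 8:+C, 9:+B, 10:+C, 11:+C
Rule 4 (eight consecutive points on the same side of the centre line) is satisfied at point 9.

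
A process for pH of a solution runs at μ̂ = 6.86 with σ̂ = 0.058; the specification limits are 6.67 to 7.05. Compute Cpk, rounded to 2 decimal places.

Cpu = (USL − μ̂) / (3σ̂) = (7.05 − 6.86) / (3 × 0.058) = 1.0920; Cpl = (μ̂ − LSL) / (3σ̂) = (6.86 − 6.67) / (3 × 0.058) = 1.0920; Cpk = min(Cpu, Cpl) = 1.0920

1.09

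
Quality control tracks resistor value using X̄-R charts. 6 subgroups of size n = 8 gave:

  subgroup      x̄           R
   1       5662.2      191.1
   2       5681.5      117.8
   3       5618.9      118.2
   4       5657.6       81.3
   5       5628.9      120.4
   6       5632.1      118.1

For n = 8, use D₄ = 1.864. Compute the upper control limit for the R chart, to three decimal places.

232.037

R̄ = (191.1 + 117.8 + 118.2 + 81.3 + 120.4 + 118.1) / 6 = 746.9000 / 6 = 124.4833
UCL_R = D₄·R̄ = 1.864 × 124.4833 = 232.0369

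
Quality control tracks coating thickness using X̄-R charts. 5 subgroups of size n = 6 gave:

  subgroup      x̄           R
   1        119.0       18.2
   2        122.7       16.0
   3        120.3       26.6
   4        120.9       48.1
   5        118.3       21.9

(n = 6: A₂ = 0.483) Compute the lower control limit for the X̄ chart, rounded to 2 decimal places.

X̄̄ = (119.0 + 122.7 + 120.3 + 120.9 + 118.3) / 5 = 601.2000 / 5 = 120.2400
R̄ = (18.2 + 16.0 + 26.6 + 48.1 + 21.9) / 5 = 130.8000 / 5 = 26.1600
LCL = X̄̄ − A₂·R̄ = 120.2400 − 0.483 × 26.1600 = 107.6047

107.60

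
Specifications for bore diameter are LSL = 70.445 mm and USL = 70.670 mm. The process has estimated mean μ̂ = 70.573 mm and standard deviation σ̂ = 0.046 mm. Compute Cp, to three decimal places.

Cp = (USL − LSL) / (6σ̂) = (70.670 − 70.445) / (6 × 0.046) = 0.2250 / 0.2760 = 0.8152

0.815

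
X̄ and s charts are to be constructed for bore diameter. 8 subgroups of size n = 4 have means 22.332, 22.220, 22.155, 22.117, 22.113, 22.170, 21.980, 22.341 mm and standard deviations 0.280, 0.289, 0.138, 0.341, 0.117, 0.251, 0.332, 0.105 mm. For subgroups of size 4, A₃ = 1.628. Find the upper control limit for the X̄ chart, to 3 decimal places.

22.556

X̄̄ = (22.332 + 22.220 + 22.155 + 22.117 + 22.113 + 22.170 + 21.980 + 22.341) / 8 = 22.1785
s̄ = (0.280 + 0.289 + 0.138 + 0.341 + 0.117 + 0.251 + 0.332 + 0.105) / 8 = 0.2316
UCL = X̄̄ + A₃·s̄ = 22.1785 + 1.628 × 0.2316 = 22.5556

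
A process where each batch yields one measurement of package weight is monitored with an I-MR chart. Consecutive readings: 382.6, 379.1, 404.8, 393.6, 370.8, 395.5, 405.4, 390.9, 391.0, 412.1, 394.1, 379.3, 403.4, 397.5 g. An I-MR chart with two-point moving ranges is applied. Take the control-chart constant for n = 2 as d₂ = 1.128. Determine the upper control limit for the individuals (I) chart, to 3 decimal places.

433.024

X̄ = (382.6 + 379.1 + 404.8 + 393.6 + 370.8 + 395.5 + 405.4 + 390.9 + 391.0 + 412.1 + 394.1 + 379.3 + 403.4 + 397.5) / 14 = 392.8643
Moving ranges: 3.5, 25.7, 11.2, 22.8, 24.7, 9.9, 14.5, 0.1, 21.1, 18.0, 14.8, 24.1, 5.9; M̄R̄ = 196.3000 / 13 = 15.1000
UCL = X̄ + 3·M̄R̄/d₂ = 392.8643 + 3 × 15.1000 / 1.128 = 433.0239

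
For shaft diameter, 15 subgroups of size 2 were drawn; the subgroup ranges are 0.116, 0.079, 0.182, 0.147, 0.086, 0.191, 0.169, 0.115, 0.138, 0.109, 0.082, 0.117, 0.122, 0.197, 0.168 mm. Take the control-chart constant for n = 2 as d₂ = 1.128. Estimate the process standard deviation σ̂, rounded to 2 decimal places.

0.12

R̄ = (0.116 + 0.079 + 0.182 + 0.147 + 0.086 + 0.191 + 0.169 + 0.115 + 0.138 + 0.109 + 0.082 + 0.117 + 0.122 + 0.197 + 0.168) / 15 = 0.1345
σ̂ = R̄ / d₂ = 0.1345 / 1.128 = 0.1193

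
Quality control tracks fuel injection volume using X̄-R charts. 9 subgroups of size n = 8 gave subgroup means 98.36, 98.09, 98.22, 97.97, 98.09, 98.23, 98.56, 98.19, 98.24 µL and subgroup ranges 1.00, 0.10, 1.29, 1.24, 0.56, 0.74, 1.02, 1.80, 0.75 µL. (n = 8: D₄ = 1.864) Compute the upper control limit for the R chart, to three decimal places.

R̄ = (1.00 + 0.10 + 1.29 + 1.24 + 0.56 + 0.74 + 1.02 + 1.80 + 0.75) / 9 = 8.5000 / 9 = 0.9444
UCL_R = D₄·R̄ = 1.864 × 0.9444 = 1.7604

1.760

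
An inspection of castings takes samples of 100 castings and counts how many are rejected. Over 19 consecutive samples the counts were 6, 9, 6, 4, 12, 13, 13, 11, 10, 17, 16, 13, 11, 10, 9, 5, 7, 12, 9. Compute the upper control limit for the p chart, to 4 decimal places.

0.1922

p̄ = Σdᵢ / (k·n) = 193 / (19 × 100) = 0.10158
UCL = p̄ + 3·√(p̄(1−p̄)/n) = 0.10158 + 3 × √(0.10158×0.89842/100) = 0.10158 + 3 × 0.03021 = 0.19221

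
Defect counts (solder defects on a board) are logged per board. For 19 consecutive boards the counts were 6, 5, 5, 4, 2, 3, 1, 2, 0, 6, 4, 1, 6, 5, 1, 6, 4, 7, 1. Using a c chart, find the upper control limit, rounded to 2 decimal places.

c̄ = (6 + 5 + 5 + 4 + 2 + 3 + 1 + 2 + 0 + 6 + 4 + 1 + 6 + 5 + 1 + 6 + 4 + 7 + 1) / 19 = 69 / 19 = 3.6316
UCL = c̄ + 3√c̄ = 3.6316 + 3 × √3.6316 = 3.6316 + 3 × 1.9057 = 9.3486

9.35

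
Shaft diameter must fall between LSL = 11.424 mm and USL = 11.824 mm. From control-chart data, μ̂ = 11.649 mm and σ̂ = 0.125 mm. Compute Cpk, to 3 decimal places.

0.467

Cpu = (USL − μ̂) / (3σ̂) = (11.824 − 11.649) / (3 × 0.125) = 0.4667; Cpl = (μ̂ − LSL) / (3σ̂) = (11.649 − 11.424) / (3 × 0.125) = 0.6000; Cpk = min(Cpu, Cpl) = 0.4667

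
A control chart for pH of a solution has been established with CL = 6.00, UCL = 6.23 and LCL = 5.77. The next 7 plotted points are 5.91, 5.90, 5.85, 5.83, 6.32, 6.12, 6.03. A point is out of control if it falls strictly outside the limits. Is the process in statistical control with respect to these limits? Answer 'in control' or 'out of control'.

out of control

Compare each point to [5.77, 6.23]: sample 5 = 6.32 > UCL.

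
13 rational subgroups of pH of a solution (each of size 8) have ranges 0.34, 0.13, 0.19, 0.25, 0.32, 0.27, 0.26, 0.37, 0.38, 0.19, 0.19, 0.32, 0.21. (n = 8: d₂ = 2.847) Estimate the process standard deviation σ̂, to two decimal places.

R̄ = (0.34 + 0.13 + 0.19 + 0.25 + 0.32 + 0.27 + 0.26 + 0.37 + 0.38 + 0.19 + 0.19 + 0.32 + 0.21) / 13 = 0.2631
σ̂ = R̄ / d₂ = 0.2631 / 2.847 = 0.0924

0.09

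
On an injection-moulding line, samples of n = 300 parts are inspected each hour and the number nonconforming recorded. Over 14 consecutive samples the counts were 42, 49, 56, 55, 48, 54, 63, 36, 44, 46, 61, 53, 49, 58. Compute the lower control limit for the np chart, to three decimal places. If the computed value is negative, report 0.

31.482

p̄ = Σdᵢ / (k·n) = 714 / (14 × 300) = 0.17000
LCL = np̄ − 3·√(np̄(1−p̄)) = 51.0000 − 3 × 6.5062 = 31.4815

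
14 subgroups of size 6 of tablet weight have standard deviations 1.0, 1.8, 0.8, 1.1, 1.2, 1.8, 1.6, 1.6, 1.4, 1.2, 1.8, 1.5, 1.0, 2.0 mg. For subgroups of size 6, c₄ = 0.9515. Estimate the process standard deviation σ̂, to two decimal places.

1.49

s̄ = (1.0 + 1.8 + 0.8 + 1.1 + 1.2 + 1.8 + 1.6 + 1.6 + 1.4 + 1.2 + 1.8 + 1.5 + 1.0 + 2.0) / 14 = 1.4143
σ̂ = s̄ / c₄ = 1.4143 / 0.9515 = 1.4864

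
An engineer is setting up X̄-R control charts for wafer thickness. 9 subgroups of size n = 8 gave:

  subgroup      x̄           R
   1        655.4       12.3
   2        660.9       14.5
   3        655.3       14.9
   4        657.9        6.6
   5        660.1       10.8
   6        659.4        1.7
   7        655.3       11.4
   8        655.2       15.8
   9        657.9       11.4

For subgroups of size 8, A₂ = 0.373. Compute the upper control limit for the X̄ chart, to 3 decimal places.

X̄̄ = (655.4 + 660.9 + 655.3 + 657.9 + 660.1 + 659.4 + 655.3 + 655.2 + 657.9) / 9 = 5917.4000 / 9 = 657.4889
R̄ = (12.3 + 14.5 + 14.9 + 6.6 + 10.8 + 1.7 + 11.4 + 15.8 + 11.4) / 9 = 99.4000 / 9 = 11.0444
UCL = X̄̄ + A₂·R̄ = 657.4889 + 0.373 × 11.0444 = 661.6085

661.608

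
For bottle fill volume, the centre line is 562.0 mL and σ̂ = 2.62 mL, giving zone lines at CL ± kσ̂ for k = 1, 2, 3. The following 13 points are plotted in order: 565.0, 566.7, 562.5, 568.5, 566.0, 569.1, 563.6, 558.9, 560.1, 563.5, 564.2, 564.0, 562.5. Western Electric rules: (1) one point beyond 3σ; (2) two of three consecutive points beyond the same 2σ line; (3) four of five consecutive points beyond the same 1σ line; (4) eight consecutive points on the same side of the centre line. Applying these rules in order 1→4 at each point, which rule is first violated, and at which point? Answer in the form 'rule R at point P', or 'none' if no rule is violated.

Zone of each point (C = within 1σ̂, B = 1σ̂–2σ̂, A = 2σ̂–3σ̂, * = beyond 3σ̂; sign = side of CL): 1:+B, 2:+B, 3:+C, 4:+A, 5:+B, 6:+A, 7:+C, 8:-B, 9:-C, 10:+C, 11:+C, 12:+C, 13:+C
Rule 3 (four of five consecutive points beyond the same 1σ limit) is satisfied at point 5.

rule 3 at point 5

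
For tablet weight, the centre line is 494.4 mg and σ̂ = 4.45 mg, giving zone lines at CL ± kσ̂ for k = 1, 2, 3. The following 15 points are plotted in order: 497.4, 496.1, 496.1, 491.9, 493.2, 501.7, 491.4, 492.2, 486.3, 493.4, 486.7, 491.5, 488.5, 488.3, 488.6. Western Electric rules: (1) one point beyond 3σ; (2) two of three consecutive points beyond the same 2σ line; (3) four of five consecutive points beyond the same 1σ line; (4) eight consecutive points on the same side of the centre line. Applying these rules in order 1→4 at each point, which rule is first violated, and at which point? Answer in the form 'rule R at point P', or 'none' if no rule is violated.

Zone of each point (C = within 1σ̂, B = 1σ̂–2σ̂, A = 2σ̂–3σ̂, * = beyond 3σ̂; sign = side of CL): 1:+C, 2:+C, 3:+C, 4:-C, 5:-C, 6:+B, 7:-C, 8:-C, 9:-B, 10:-C, 11:-B, 12:-C, 13:-B, 14:-B, 15:-B
Rule 4 (eight consecutive points on the same side of the centre line) is satisfied at point 14.

rule 4 at point 14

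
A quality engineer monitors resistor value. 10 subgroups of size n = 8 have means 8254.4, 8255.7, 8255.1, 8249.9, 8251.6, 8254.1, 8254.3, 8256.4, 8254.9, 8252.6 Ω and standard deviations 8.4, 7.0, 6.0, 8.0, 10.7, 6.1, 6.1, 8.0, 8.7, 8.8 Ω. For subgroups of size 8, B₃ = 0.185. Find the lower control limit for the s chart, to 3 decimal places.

s̄ = (8.4 + 7.0 + 6.0 + 8.0 + 10.7 + 6.1 + 6.1 + 8.0 + 8.7 + 8.8) / 10 = 7.7800
LCL_s = B₃·s̄ = 0.185 × 7.7800 = 1.4393

1.439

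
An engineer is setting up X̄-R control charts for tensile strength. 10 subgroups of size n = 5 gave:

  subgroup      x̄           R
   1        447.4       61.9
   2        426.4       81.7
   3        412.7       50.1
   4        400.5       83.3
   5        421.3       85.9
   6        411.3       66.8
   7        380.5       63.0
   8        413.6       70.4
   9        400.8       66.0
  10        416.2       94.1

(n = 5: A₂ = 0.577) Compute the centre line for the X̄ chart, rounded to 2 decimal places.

413.07

X̄̄ = (447.4 + 426.4 + 412.7 + 400.5 + 421.3 + 411.3 + 380.5 + 413.6 + 400.8 + 416.2) / 10 = 4130.7000 / 10 = 413.0700
CL = X̄̄ = 413.0700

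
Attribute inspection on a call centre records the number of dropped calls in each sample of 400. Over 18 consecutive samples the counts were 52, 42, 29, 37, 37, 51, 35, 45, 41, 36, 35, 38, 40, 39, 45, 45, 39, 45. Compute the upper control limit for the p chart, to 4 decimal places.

p̄ = Σdᵢ / (k·n) = 731 / (18 × 400) = 0.10153
UCL = p̄ + 3·√(p̄(1−p̄)/n) = 0.10153 + 3 × √(0.10153×0.89847/400) = 0.10153 + 3 × 0.01510 = 0.14683

0.1468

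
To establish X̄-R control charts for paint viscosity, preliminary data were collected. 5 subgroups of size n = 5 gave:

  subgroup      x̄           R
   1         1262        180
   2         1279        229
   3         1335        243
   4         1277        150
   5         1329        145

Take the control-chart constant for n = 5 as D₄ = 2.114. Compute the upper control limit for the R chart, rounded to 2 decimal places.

400.39

R̄ = (180 + 229 + 243 + 150 + 145) / 5 = 947.0000 / 5 = 189.4000
UCL_R = D₄·R̄ = 2.114 × 189.4000 = 400.3916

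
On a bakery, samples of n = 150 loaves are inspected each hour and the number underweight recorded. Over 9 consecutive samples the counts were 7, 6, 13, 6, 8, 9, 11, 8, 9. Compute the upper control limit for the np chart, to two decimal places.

p̄ = Σdᵢ / (k·n) = 77 / (9 × 150) = 0.05704
UCL = np̄ + 3·√(np̄(1−p̄)) = 8.5556 + 3 × √(8.5556×0.94296) = 8.5556 + 3 × 2.8403 = 17.0766

17.08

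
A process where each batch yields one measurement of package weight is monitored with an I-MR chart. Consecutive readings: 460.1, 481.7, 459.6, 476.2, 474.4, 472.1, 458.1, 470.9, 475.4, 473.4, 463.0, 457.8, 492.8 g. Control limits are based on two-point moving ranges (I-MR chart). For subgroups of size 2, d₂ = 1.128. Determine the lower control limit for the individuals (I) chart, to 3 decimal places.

437.555

X̄ = (460.1 + 481.7 + 459.6 + 476.2 + 474.4 + 472.1 + 458.1 + 470.9 + 475.4 + 473.4 + 463.0 + 457.8 + 492.8) / 13 = 470.4231
Moving ranges: 21.6, 22.1, 16.6, 1.8, 2.3, 14.0, 12.8, 4.5, 2.0, 10.4, 5.2, 35.0; M̄R̄ = 148.3000 / 12 = 12.3583
LCL = X̄ − 3·M̄R̄/d₂ = 470.4231 − 3 × 12.3583 / 1.128 = 437.5552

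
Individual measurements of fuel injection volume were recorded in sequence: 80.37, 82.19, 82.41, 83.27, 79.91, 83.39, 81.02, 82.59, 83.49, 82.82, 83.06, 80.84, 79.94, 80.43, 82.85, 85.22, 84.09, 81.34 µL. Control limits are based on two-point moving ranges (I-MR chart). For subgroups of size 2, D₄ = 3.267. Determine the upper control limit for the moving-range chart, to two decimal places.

Moving ranges: 1.82, 0.22, 0.86, 3.36, 3.48, 2.37, 1.57, 0.90, 0.67, 0.24, 2.22, 0.90, 0.49, 2.42, 2.37, 1.13, 2.75; M̄R̄ = 27.7700 / 17 = 1.6335
UCL_MR = D₄·M̄R̄ = 3.267 × 1.6335 = 5.3367

5.34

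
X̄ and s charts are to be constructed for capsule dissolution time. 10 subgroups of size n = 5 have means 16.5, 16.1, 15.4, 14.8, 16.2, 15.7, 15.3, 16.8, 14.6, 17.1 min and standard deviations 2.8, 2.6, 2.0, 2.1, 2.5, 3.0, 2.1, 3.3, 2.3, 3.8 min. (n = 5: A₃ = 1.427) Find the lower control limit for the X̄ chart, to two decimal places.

X̄̄ = (16.5 + 16.1 + 15.4 + 14.8 + 16.2 + 15.7 + 15.3 + 16.8 + 14.6 + 17.1) / 10 = 15.8500
s̄ = (2.8 + 2.6 + 2.0 + 2.1 + 2.5 + 3.0 + 2.1 + 3.3 + 2.3 + 3.8) / 10 = 2.6500
LCL = X̄̄ − A₃·s̄ = 15.8500 − 1.427 × 2.6500 = 12.0684

12.07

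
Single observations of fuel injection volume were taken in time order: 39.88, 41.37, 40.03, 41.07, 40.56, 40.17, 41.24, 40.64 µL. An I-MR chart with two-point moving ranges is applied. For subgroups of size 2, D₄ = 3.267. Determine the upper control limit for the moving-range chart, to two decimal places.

3.01

Moving ranges: 1.49, 1.34, 1.04, 0.51, 0.39, 1.07, 0.60; M̄R̄ = 6.4400 / 7 = 0.9200
UCL_MR = D₄·M̄R̄ = 3.267 × 0.9200 = 3.0056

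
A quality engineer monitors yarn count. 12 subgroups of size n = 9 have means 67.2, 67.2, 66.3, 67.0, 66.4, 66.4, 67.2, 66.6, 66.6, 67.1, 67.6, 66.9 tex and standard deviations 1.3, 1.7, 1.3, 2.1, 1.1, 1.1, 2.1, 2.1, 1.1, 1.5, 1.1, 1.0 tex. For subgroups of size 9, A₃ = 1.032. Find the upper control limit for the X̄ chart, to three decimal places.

68.380

X̄̄ = (67.2 + 67.2 + 66.3 + 67.0 + 66.4 + 66.4 + 67.2 + 66.6 + 66.6 + 67.1 + 67.6 + 66.9) / 12 = 66.8750
s̄ = (1.3 + 1.7 + 1.3 + 2.1 + 1.1 + 1.1 + 2.1 + 2.1 + 1.1 + 1.5 + 1.1 + 1.0) / 12 = 1.4583
UCL = X̄̄ + A₃·s̄ = 66.8750 + 1.032 × 1.4583 = 68.3800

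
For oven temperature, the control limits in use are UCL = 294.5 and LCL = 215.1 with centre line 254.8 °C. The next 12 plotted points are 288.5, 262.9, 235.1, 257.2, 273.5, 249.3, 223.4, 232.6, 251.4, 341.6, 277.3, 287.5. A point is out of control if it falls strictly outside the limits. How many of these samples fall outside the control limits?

Compare each point to [215.1, 294.5]: sample 10 = 341.6 > UCL.

1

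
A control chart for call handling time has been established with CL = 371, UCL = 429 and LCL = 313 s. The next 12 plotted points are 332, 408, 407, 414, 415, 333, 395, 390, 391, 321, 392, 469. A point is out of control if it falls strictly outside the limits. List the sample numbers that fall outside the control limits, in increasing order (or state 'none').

12

Compare each point to [313, 429]: sample 12 = 469 > UCL.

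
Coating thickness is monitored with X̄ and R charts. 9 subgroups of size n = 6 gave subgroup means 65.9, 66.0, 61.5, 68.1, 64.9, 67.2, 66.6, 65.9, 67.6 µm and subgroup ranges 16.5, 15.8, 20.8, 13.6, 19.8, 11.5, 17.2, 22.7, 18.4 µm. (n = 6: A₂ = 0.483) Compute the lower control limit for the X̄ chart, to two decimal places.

X̄̄ = (65.9 + 66.0 + 61.5 + 68.1 + 64.9 + 67.2 + 66.6 + 65.9 + 67.6) / 9 = 593.7000 / 9 = 65.9667
R̄ = (16.5 + 15.8 + 20.8 + 13.6 + 19.8 + 11.5 + 17.2 + 22.7 + 18.4) / 9 = 156.3000 / 9 = 17.3667
LCL = X̄̄ − A₂·R̄ = 65.9667 − 0.483 × 17.3667 = 57.5786

57.58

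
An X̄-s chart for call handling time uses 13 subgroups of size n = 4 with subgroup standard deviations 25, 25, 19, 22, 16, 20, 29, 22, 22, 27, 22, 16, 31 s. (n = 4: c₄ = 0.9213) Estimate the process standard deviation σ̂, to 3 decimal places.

s̄ = (25 + 25 + 19 + 22 + 16 + 20 + 29 + 22 + 22 + 27 + 22 + 16 + 31) / 13 = 22.7692
σ̂ = s̄ / c₄ = 22.7692 / 0.9213 = 24.7142

24.714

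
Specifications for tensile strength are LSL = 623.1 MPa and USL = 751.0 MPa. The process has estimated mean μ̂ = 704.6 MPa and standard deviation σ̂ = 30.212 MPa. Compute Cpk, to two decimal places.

Cpu = (USL − μ̂) / (3σ̂) = (751.0 − 704.6) / (3 × 30.212) = 0.5119; Cpl = (μ̂ − LSL) / (3σ̂) = (704.6 − 623.1) / (3 × 30.212) = 0.8992; Cpk = min(Cpu, Cpl) = 0.5119

0.51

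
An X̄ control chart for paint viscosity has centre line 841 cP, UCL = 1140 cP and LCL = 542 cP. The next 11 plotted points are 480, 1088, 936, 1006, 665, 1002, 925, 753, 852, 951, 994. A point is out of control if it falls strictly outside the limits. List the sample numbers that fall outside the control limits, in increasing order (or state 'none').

1

Compare each point to [542, 1140]: sample 1 = 480 < LCL.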